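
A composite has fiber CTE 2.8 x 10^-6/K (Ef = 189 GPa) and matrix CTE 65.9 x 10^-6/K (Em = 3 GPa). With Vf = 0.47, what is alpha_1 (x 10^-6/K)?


E1 = Ef*Vf + Em*(1-Vf) = 90.42
alpha_1 = (alpha_f*Ef*Vf + alpha_m*Em*(1-Vf))/E1 = 3.91 x 10^-6/K

3.91 x 10^-6/K


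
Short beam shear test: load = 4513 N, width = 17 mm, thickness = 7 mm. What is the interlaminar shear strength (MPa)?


ILSS = 3F/(4bh) = 3*4513/(4*17*7) = 28.44 MPa

28.44 MPa


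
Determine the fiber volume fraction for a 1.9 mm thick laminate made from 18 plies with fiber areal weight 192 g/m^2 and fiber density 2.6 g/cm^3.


Vf = n * FAW / (rho_f * h * 1000) = 18 * 192 / (2.6 * 1.9 * 1000) = 0.6996

0.6996


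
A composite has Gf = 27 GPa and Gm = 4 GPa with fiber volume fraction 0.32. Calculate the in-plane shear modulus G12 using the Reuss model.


1/G12 = Vf/Gf + (1-Vf)/Gm = 0.32/27 + 0.68/4
G12 = 5.5 GPa

5.5 GPa


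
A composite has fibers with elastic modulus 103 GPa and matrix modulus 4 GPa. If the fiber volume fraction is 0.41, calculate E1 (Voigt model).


E1 = Ef*Vf + Em*(1-Vf) = 103*0.41 + 4*0.59 = 44.59 GPa

44.59 GPa


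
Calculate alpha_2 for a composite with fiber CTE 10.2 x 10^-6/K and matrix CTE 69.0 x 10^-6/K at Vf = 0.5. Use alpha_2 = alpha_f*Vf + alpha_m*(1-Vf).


alpha_2 = alpha_f*Vf + alpha_m*(1-Vf) = 10.2*0.5 + 69.0*0.5 = 39.6 x 10^-6/K

39.6 x 10^-6/K


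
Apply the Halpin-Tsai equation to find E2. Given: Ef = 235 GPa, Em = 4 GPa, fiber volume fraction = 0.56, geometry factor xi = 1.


eta = (Ef/Em - 1)/(Ef/Em + xi) = (58.75 - 1)/(58.75 + 1) = 0.9665
E2 = Em*(1+xi*eta*Vf)/(1-eta*Vf) = 13.44 GPa

13.44 GPa


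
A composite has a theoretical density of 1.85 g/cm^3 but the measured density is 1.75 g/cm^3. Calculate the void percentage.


Void% = (rho_theo - rho_actual)/rho_theo * 100 = (1.85 - 1.75)/1.85 * 100 = 5.41%

5.41%


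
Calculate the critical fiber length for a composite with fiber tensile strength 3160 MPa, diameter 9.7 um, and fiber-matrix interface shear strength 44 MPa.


Lc = sigma_f * d / (2 * tau_i) = 3160 * 9.7 / (2 * 44) = 348.3 um

348.3 um


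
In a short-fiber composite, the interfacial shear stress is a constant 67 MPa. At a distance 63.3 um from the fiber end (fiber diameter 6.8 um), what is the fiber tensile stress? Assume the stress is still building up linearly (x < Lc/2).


Force balance: sigma_f * (pi*d^2/4) = tau * (pi*d) * x  ->  sigma_f = 4 * tau * x / d
sigma_f = 4 * 67 * 63.3 / 6.8 = 2494.8 MPa

2494.8 MPa


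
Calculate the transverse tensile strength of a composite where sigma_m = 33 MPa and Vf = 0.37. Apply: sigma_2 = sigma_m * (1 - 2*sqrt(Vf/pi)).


factor = 1 - 2*sqrt(0.37/pi) = 0.3136
sigma_2 = 33 * 0.3136 = 10.35 MPa

10.35 MPa


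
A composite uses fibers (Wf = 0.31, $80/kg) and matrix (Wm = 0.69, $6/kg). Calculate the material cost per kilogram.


Cost = cost_f*Wf + cost_m*Wm = 80*0.31 + 6*0.69 = $28.94/kg

$28.94/kg


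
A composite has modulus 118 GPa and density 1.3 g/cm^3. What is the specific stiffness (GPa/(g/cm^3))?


Specific stiffness = E/rho = 118/1.3 = 90.8 GPa/(g/cm^3)

90.8 GPa/(g/cm^3)


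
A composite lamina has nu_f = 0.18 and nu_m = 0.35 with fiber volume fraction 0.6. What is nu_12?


nu_12 = nu_f*Vf + nu_m*(1-Vf) = 0.18*0.6 + 0.35*0.4 = 0.248

0.248


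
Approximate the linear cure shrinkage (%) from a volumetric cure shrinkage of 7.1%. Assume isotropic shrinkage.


Linear shrinkage ≈ vol_shrink/3 = 7.1/3 = 2.367%

2.367%


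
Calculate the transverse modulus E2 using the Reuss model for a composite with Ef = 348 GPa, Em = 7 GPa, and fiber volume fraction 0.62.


1/E2 = Vf/Ef + (1-Vf)/Em = 0.62/348 + 0.38/7
E2 = 17.84 GPa

17.84 GPa


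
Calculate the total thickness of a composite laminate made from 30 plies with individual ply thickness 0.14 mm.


h = n * t_ply = 30 * 0.14 = 4.2 mm

4.2 mm


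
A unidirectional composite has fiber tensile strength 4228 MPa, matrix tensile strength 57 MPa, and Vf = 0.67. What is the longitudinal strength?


sigma_1 = sigma_f*Vf + sigma_m*(1-Vf) = 4228*0.67 + 57*0.33 = 2851.6 MPa

2851.6 MPa


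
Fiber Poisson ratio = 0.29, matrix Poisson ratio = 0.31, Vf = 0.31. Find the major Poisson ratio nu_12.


nu_12 = nu_f*Vf + nu_m*(1-Vf) = 0.29*0.31 + 0.31*0.69 = 0.3038

0.3038


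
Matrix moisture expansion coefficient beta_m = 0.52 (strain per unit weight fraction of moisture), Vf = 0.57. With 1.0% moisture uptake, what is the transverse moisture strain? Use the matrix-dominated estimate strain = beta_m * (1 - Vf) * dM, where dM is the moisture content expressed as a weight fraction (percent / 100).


dM = 1.0/100 = 0.01
strain = beta_m * (1-Vf) * dM = 0.52 * 0.43 * 0.01 = 0.002236

0.002236


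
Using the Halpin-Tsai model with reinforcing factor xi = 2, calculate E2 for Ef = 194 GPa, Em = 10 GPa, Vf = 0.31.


eta = (Ef/Em - 1)/(Ef/Em + xi) = (19.4 - 1)/(19.4 + 2) = 0.8598
E2 = Em*(1+xi*eta*Vf)/(1-eta*Vf) = 20.9 GPa

20.9 GPa


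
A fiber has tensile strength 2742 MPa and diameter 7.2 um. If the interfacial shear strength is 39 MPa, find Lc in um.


Lc = sigma_f * d / (2 * tau_i) = 2742 * 7.2 / (2 * 39) = 253.1 um

253.1 um


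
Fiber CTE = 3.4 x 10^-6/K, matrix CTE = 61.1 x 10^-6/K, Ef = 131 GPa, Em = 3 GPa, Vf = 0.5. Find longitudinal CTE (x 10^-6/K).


E1 = Ef*Vf + Em*(1-Vf) = 67.0
alpha_1 = (alpha_f*Ef*Vf + alpha_m*Em*(1-Vf))/E1 = 4.69 x 10^-6/K

4.69 x 10^-6/K


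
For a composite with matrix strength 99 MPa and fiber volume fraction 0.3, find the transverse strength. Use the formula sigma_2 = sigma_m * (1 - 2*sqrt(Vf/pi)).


factor = 1 - 2*sqrt(0.3/pi) = 0.382
sigma_2 = 99 * 0.382 = 37.81 MPa

37.81 MPa


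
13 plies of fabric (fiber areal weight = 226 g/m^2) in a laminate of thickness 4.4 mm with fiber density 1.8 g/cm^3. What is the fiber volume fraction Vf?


Vf = n * FAW / (rho_f * h * 1000) = 13 * 226 / (1.8 * 4.4 * 1000) = 0.371

0.371


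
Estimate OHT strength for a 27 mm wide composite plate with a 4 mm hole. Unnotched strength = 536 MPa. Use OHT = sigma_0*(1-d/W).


OHT = sigma_0*(1-d/W) = 536*(1-4/27) = 456.6 MPa

456.6 MPa


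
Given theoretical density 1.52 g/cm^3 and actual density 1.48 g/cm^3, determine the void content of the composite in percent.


Void% = (rho_theo - rho_actual)/rho_theo * 100 = (1.52 - 1.48)/1.52 * 100 = 2.63%

2.63%


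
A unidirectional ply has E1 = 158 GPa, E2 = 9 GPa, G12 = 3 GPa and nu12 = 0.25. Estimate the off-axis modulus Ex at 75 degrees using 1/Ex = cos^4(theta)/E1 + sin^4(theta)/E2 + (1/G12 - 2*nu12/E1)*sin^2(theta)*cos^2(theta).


cos^4(75) = 0.004487, sin^4(75) = 0.870513, sin^2(75)*cos^2(75) = 0.0625
1/G12 - 2*nu12/E1 = 1/3 - 2*0.25/158 = 0.330169 GPa^-1
1/Ex = 0.004487/158 + 0.870513/9 + 0.330169*0.0625 = 0.1173876 GPa^-1
Ex = 8.52 GPa

8.52 GPa


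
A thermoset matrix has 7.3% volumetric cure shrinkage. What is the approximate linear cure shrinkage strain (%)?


Linear shrinkage ≈ vol_shrink/3 = 7.3/3 = 2.433%

2.433%


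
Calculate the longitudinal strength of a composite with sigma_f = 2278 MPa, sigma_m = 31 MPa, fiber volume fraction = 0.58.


sigma_1 = sigma_f*Vf + sigma_m*(1-Vf) = 2278*0.58 + 31*0.42 = 1334.3 MPa

1334.3 MPa


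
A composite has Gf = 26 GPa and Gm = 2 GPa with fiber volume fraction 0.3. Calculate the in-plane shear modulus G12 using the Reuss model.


1/G12 = Vf/Gf + (1-Vf)/Gm = 0.3/26 + 0.7/2
G12 = 2.77 GPa

2.77 GPa


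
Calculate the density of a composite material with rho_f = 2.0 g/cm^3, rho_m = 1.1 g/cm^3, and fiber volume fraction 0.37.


rho_c = rho_f*Vf + rho_m*(1-Vf) = 2.0*0.37 + 1.1*0.63 = 1.433 g/cm^3

1.433 g/cm^3


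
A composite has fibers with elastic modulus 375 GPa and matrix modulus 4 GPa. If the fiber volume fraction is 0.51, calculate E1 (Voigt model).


E1 = Ef*Vf + Em*(1-Vf) = 375*0.51 + 4*0.49 = 193.21 GPa

193.21 GPa


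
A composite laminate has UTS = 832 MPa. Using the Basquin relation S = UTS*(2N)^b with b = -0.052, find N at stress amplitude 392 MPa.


N = 0.5 * (S/UTS)^(1/b) = 0.5 * (392/832)^(1/-0.052) = 964499.2924 cycles

964499.2924 cycles


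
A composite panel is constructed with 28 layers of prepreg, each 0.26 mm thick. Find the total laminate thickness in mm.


h = n * t_ply = 28 * 0.26 = 7.28 mm

7.28 mm


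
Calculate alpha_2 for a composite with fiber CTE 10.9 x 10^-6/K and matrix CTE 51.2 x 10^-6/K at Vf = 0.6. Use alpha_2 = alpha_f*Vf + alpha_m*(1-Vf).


alpha_2 = alpha_f*Vf + alpha_m*(1-Vf) = 10.9*0.6 + 51.2*0.4 = 27.0 x 10^-6/K

27.0 x 10^-6/K


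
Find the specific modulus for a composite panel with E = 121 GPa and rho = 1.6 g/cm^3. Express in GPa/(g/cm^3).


Specific stiffness = E/rho = 121/1.6 = 75.6 GPa/(g/cm^3)

75.6 GPa/(g/cm^3)


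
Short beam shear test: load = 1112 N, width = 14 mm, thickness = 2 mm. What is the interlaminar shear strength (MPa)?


ILSS = 3F/(4bh) = 3*1112/(4*14*2) = 29.79 MPa

29.79 MPa


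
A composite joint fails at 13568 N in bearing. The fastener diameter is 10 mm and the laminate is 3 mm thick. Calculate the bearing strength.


sigma_br = F/(d*h) = 13568/(10*3) = 452.3 MPa

452.3 MPa


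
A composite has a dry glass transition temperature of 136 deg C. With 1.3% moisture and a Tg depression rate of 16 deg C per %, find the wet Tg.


Tg_wet = Tg_dry - k*moisture = 136 - 16*1.3 = 115.2 deg C

115.2 deg C


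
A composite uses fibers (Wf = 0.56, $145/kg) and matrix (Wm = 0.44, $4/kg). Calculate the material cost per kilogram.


Cost = cost_f*Wf + cost_m*Wm = 145*0.56 + 4*0.44 = $82.96/kg

$82.96/kg


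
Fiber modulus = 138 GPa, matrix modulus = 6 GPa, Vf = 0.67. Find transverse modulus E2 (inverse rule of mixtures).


1/E2 = Vf/Ef + (1-Vf)/Em = 0.67/138 + 0.33/6
E2 = 16.71 GPa

16.71 GPa


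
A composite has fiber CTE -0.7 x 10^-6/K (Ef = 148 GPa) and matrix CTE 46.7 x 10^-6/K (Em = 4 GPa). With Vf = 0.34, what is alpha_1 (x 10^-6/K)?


E1 = Ef*Vf + Em*(1-Vf) = 52.96
alpha_1 = (alpha_f*Ef*Vf + alpha_m*Em*(1-Vf))/E1 = 1.66 x 10^-6/K

1.66 x 10^-6/K


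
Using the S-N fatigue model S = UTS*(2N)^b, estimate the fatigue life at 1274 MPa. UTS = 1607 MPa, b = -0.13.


N = 0.5 * (S/UTS)^(1/b) = 0.5 * (1274/1607)^(1/-0.13) = 2.9834 cycles

2.9834 cycles


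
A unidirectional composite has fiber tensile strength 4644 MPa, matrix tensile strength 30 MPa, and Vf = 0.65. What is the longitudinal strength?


sigma_1 = sigma_f*Vf + sigma_m*(1-Vf) = 4644*0.65 + 30*0.35 = 3029.1 MPa

3029.1 MPa


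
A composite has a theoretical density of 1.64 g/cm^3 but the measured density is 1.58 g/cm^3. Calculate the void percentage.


Void% = (rho_theo - rho_actual)/rho_theo * 100 = (1.64 - 1.58)/1.64 * 100 = 3.66%

3.66%


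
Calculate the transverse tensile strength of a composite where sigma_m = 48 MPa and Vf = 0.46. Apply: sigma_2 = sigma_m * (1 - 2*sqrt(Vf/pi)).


factor = 1 - 2*sqrt(0.46/pi) = 0.2347
sigma_2 = 48 * 0.2347 = 11.27 MPa

11.27 MPa


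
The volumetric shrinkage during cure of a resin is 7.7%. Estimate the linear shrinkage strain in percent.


Linear shrinkage ≈ vol_shrink/3 = 7.7/3 = 2.567%

2.567%


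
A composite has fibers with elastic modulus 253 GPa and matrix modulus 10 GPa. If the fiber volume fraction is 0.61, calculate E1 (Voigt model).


E1 = Ef*Vf + Em*(1-Vf) = 253*0.61 + 10*0.39 = 158.23 GPa

158.23 GPa


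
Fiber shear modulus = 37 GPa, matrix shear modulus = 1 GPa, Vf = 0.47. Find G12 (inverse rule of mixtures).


1/G12 = Vf/Gf + (1-Vf)/Gm = 0.47/37 + 0.53/1
G12 = 1.84 GPa

1.84 GPa


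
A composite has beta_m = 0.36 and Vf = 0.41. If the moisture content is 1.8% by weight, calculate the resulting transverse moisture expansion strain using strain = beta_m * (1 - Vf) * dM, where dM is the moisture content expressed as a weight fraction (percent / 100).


dM = 1.8/100 = 0.018
strain = beta_m * (1-Vf) * dM = 0.36 * 0.59 * 0.018 = 0.0038232

0.0038232


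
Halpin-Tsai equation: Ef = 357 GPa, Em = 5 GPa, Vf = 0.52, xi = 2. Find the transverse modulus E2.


eta = (Ef/Em - 1)/(Ef/Em + xi) = (71.4 - 1)/(71.4 + 2) = 0.9591
E2 = Em*(1+xi*eta*Vf)/(1-eta*Vf) = 19.92 GPa

19.92 GPa


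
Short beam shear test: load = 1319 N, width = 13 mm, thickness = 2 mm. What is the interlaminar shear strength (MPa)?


ILSS = 3F/(4bh) = 3*1319/(4*13*2) = 38.05 MPa

38.05 MPa


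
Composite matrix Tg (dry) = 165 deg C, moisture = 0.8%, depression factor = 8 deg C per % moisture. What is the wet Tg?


Tg_wet = Tg_dry - k*moisture = 165 - 8*0.8 = 158.6 deg C

158.6 deg C


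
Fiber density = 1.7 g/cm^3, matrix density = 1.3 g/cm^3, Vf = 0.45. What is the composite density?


rho_c = rho_f*Vf + rho_m*(1-Vf) = 1.7*0.45 + 1.3*0.55 = 1.48 g/cm^3

1.48 g/cm^3


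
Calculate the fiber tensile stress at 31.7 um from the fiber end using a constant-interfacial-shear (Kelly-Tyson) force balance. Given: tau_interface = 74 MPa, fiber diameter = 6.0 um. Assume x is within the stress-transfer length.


Force balance: sigma_f * (pi*d^2/4) = tau * (pi*d) * x  ->  sigma_f = 4 * tau * x / d
sigma_f = 4 * 74 * 31.7 / 6.0 = 1563.9 MPa

1563.9 MPa


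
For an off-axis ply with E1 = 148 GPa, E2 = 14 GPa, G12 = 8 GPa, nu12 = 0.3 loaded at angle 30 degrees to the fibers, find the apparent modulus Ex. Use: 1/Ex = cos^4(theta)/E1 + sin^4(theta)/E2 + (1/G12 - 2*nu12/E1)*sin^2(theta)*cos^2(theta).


cos^4(30) = 0.5625, sin^4(30) = 0.0625, sin^2(30)*cos^2(30) = 0.1875
1/G12 - 2*nu12/E1 = 1/8 - 2*0.3/148 = 0.120946 GPa^-1
1/Ex = 0.5625/148 + 0.0625/14 + 0.120946*0.1875 = 0.0309423 GPa^-1
Ex = 32.32 GPa

32.32 GPa


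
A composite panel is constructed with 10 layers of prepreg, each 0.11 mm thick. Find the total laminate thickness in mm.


h = n * t_ply = 10 * 0.11 = 1.1 mm

1.1 mm


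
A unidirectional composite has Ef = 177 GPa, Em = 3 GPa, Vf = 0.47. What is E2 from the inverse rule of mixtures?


1/E2 = Vf/Ef + (1-Vf)/Em = 0.47/177 + 0.53/3
E2 = 5.58 GPa

5.58 GPa


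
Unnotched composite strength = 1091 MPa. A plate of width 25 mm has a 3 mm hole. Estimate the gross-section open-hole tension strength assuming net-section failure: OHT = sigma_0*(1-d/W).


OHT = sigma_0*(1-d/W) = 1091*(1-3/25) = 960.1 MPa

960.1 MPa


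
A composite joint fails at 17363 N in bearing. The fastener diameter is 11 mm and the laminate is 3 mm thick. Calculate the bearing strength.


sigma_br = F/(d*h) = 17363/(11*3) = 526.2 MPa

526.2 MPa


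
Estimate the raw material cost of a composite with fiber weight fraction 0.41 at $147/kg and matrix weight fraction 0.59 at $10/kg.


Cost = cost_f*Wf + cost_m*Wm = 147*0.41 + 10*0.59 = $66.17/kg

$66.17/kg


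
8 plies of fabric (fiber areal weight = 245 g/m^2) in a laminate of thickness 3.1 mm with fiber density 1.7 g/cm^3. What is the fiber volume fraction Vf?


Vf = n * FAW / (rho_f * h * 1000) = 8 * 245 / (1.7 * 3.1 * 1000) = 0.3719

0.3719


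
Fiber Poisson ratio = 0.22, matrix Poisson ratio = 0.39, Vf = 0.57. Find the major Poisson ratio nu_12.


nu_12 = nu_f*Vf + nu_m*(1-Vf) = 0.22*0.57 + 0.39*0.43 = 0.2931

0.2931


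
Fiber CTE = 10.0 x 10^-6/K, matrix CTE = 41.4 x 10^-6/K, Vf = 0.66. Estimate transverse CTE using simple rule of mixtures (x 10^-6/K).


alpha_2 = alpha_f*Vf + alpha_m*(1-Vf) = 10.0*0.66 + 41.4*0.34 = 20.7 x 10^-6/K

20.7 x 10^-6/K


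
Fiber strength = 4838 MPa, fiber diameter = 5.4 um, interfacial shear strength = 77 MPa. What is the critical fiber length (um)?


Lc = sigma_f * d / (2 * tau_i) = 4838 * 5.4 / (2 * 77) = 169.6 um

169.6 um


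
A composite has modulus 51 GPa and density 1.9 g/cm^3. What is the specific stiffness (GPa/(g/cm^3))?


Specific stiffness = E/rho = 51/1.9 = 26.8 GPa/(g/cm^3)

26.8 GPa/(g/cm^3)


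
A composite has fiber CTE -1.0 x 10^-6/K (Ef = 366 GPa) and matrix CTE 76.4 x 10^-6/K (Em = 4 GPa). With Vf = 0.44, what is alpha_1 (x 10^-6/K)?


E1 = Ef*Vf + Em*(1-Vf) = 163.28
alpha_1 = (alpha_f*Ef*Vf + alpha_m*Em*(1-Vf))/E1 = 0.06 x 10^-6/K

0.06 x 10^-6/K


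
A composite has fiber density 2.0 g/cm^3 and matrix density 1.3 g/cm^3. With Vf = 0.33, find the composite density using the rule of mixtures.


rho_c = rho_f*Vf + rho_m*(1-Vf) = 2.0*0.33 + 1.3*0.67 = 1.531 g/cm^3

1.531 g/cm^3


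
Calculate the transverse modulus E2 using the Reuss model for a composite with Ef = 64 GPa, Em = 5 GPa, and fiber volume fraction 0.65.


1/E2 = Vf/Ef + (1-Vf)/Em = 0.65/64 + 0.35/5
E2 = 12.48 GPa

12.48 GPa


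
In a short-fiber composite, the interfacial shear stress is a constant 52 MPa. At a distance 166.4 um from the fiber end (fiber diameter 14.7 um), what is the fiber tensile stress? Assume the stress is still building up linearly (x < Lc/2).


Force balance: sigma_f * (pi*d^2/4) = tau * (pi*d) * x  ->  sigma_f = 4 * tau * x / d
sigma_f = 4 * 52 * 166.4 / 14.7 = 2354.5 MPa

2354.5 MPa


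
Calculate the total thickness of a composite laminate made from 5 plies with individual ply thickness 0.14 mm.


h = n * t_ply = 5 * 0.14 = 0.7 mm

0.7 mm


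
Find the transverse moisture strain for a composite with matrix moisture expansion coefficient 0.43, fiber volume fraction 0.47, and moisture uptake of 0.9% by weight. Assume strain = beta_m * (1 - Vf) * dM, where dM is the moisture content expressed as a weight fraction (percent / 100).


dM = 0.9/100 = 0.009
strain = beta_m * (1-Vf) * dM = 0.43 * 0.53 * 0.009 = 0.0020511

0.0020511


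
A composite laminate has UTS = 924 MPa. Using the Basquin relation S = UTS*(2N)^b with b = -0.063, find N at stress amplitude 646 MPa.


N = 0.5 * (S/UTS)^(1/b) = 0.5 * (646/924)^(1/-0.063) = 146.6435 cycles

146.6435 cycles


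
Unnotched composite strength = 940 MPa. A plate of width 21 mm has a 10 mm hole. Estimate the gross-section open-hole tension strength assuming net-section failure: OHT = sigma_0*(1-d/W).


OHT = sigma_0*(1-d/W) = 940*(1-10/21) = 492.4 MPa

492.4 MPa


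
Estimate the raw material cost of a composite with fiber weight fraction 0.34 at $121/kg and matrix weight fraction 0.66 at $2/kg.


Cost = cost_f*Wf + cost_m*Wm = 121*0.34 + 2*0.66 = $42.46/kg

$42.46/kg


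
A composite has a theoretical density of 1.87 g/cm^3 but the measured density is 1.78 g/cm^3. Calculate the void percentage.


Void% = (rho_theo - rho_actual)/rho_theo * 100 = (1.87 - 1.78)/1.87 * 100 = 4.81%

4.81%


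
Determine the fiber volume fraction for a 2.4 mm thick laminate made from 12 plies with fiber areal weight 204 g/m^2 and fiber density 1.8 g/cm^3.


Vf = n * FAW / (rho_f * h * 1000) = 12 * 204 / (1.8 * 2.4 * 1000) = 0.5667

0.5667


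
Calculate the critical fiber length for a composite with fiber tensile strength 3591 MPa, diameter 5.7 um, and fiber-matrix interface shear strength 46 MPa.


Lc = sigma_f * d / (2 * tau_i) = 3591 * 5.7 / (2 * 46) = 222.5 um

222.5 um


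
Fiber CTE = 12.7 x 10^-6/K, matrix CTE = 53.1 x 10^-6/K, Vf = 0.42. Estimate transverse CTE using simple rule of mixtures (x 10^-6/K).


alpha_2 = alpha_f*Vf + alpha_m*(1-Vf) = 12.7*0.42 + 53.1*0.58 = 36.1 x 10^-6/K

36.1 x 10^-6/K


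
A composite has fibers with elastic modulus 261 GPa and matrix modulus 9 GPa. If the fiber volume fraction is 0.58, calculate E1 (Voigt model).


E1 = Ef*Vf + Em*(1-Vf) = 261*0.58 + 9*0.42 = 155.16 GPa

155.16 GPa


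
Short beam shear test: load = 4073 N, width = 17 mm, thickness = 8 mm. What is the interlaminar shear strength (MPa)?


ILSS = 3F/(4bh) = 3*4073/(4*17*8) = 22.46 MPa

22.46 MPa


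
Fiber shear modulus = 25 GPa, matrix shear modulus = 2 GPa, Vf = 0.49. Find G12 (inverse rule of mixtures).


1/G12 = Vf/Gf + (1-Vf)/Gm = 0.49/25 + 0.51/2
G12 = 3.64 GPa

3.64 GPa


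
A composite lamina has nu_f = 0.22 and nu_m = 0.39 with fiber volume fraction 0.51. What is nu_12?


nu_12 = nu_f*Vf + nu_m*(1-Vf) = 0.22*0.51 + 0.39*0.49 = 0.3033

0.3033


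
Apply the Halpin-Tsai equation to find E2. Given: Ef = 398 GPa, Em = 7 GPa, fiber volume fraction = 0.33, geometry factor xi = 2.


eta = (Ef/Em - 1)/(Ef/Em + xi) = (56.8571 - 1)/(56.8571 + 2) = 0.949
E2 = Em*(1+xi*eta*Vf)/(1-eta*Vf) = 16.58 GPa

16.58 GPa


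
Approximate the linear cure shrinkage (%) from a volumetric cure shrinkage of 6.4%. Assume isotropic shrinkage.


Linear shrinkage ≈ vol_shrink/3 = 6.4/3 = 2.133%

2.133%


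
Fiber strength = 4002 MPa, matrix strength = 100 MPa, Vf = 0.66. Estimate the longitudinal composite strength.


sigma_1 = sigma_f*Vf + sigma_m*(1-Vf) = 4002*0.66 + 100*0.34 = 2675.3 MPa

2675.3 MPa


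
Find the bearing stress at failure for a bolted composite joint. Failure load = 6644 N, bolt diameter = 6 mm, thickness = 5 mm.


sigma_br = F/(d*h) = 6644/(6*5) = 221.5 MPa

221.5 MPa


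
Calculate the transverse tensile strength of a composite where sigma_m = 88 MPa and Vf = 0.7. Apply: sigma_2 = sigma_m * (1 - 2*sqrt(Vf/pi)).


factor = 1 - 2*sqrt(0.7/pi) = 0.0559
sigma_2 = 88 * 0.0559 = 4.92 MPa

4.92 MPa


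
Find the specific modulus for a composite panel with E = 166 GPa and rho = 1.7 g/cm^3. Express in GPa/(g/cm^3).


Specific stiffness = E/rho = 166/1.7 = 97.6 GPa/(g/cm^3)

97.6 GPa/(g/cm^3)


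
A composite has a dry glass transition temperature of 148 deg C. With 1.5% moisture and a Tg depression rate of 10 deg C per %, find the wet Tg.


Tg_wet = Tg_dry - k*moisture = 148 - 10*1.5 = 133.0 deg C

133.0 deg C


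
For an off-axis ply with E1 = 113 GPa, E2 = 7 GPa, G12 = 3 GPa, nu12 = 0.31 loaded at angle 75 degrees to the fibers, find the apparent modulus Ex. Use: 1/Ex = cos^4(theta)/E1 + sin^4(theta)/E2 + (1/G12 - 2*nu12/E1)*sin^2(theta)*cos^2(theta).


cos^4(75) = 0.004487, sin^4(75) = 0.870513, sin^2(75)*cos^2(75) = 0.0625
1/G12 - 2*nu12/E1 = 1/3 - 2*0.31/113 = 0.327847 GPa^-1
1/Ex = 0.004487/113 + 0.870513/7 + 0.327847*0.0625 = 0.1448891 GPa^-1
Ex = 6.9 GPa

6.9 GPa


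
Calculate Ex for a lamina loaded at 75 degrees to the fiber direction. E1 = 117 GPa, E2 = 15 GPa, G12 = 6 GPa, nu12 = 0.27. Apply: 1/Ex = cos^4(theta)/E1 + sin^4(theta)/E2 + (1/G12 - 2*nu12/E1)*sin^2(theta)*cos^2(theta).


cos^4(75) = 0.004487, sin^4(75) = 0.870513, sin^2(75)*cos^2(75) = 0.0625
1/G12 - 2*nu12/E1 = 1/6 - 2*0.27/117 = 0.162051 GPa^-1
1/Ex = 0.004487/117 + 0.870513/15 + 0.162051*0.0625 = 0.0682007 GPa^-1
Ex = 14.66 GPa

14.66 GPa


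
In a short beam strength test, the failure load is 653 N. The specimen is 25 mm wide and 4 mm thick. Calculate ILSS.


ILSS = 3F/(4bh) = 3*653/(4*25*4) = 4.9 MPa

4.9 MPa


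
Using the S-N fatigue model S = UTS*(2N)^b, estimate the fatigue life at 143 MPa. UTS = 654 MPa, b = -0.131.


N = 0.5 * (S/UTS)^(1/b) = 0.5 * (143/654)^(1/-0.131) = 54825.5585 cycles

54825.5585 cycles


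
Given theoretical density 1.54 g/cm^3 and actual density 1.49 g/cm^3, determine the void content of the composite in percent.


Void% = (rho_theo - rho_actual)/rho_theo * 100 = (1.54 - 1.49)/1.54 * 100 = 3.25%

3.25%


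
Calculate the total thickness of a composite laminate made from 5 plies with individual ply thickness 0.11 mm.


h = n * t_ply = 5 * 0.11 = 0.55 mm

0.55 mm


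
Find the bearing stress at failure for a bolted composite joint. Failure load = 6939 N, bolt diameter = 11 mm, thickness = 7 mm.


sigma_br = F/(d*h) = 6939/(11*7) = 90.1 MPa

90.1 MPa


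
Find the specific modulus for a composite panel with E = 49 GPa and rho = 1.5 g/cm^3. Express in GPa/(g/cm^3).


Specific stiffness = E/rho = 49/1.5 = 32.7 GPa/(g/cm^3)

32.7 GPa/(g/cm^3)


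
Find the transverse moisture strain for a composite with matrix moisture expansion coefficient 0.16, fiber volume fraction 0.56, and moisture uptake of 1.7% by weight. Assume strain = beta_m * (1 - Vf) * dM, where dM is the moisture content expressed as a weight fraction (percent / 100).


dM = 1.7/100 = 0.017
strain = beta_m * (1-Vf) * dM = 0.16 * 0.44 * 0.017 = 0.0011968

0.0011968


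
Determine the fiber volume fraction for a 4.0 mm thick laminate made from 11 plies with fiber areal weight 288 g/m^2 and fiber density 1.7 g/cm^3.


Vf = n * FAW / (rho_f * h * 1000) = 11 * 288 / (1.7 * 4.0 * 1000) = 0.4659

0.4659


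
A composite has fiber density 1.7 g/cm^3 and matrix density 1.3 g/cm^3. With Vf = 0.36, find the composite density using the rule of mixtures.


rho_c = rho_f*Vf + rho_m*(1-Vf) = 1.7*0.36 + 1.3*0.64 = 1.444 g/cm^3

1.444 g/cm^3


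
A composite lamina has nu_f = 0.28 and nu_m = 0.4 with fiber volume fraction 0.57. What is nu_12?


nu_12 = nu_f*Vf + nu_m*(1-Vf) = 0.28*0.57 + 0.4*0.43 = 0.3316

0.3316


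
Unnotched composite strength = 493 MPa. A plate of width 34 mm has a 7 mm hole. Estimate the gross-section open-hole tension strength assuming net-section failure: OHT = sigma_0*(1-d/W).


OHT = sigma_0*(1-d/W) = 493*(1-7/34) = 391.5 MPa

391.5 MPa


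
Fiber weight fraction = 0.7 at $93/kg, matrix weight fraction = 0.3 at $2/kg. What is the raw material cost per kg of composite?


Cost = cost_f*Wf + cost_m*Wm = 93*0.7 + 2*0.3 = $65.7/kg

$65.7/kg


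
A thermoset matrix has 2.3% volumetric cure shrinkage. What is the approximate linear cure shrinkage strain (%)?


Linear shrinkage ≈ vol_shrink/3 = 2.3/3 = 0.767%

0.767%


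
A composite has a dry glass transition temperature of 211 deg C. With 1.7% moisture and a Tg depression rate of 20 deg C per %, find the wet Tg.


Tg_wet = Tg_dry - k*moisture = 211 - 20*1.7 = 177.0 deg C

177.0 deg C


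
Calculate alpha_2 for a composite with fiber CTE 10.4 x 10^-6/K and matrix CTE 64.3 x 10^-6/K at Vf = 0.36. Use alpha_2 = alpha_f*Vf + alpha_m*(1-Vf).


alpha_2 = alpha_f*Vf + alpha_m*(1-Vf) = 10.4*0.36 + 64.3*0.64 = 44.9 x 10^-6/K

44.9 x 10^-6/K


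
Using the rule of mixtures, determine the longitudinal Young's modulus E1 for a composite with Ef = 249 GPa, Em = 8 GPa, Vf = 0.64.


E1 = Ef*Vf + Em*(1-Vf) = 249*0.64 + 8*0.36 = 162.24 GPa

162.24 GPa


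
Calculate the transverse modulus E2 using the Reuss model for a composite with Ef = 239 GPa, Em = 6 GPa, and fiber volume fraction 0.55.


1/E2 = Vf/Ef + (1-Vf)/Em = 0.55/239 + 0.45/6
E2 = 12.94 GPa

12.94 GPa


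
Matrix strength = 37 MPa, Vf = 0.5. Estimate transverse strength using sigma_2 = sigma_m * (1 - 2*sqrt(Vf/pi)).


factor = 1 - 2*sqrt(0.5/pi) = 0.2021
sigma_2 = 37 * 0.2021 = 7.48 MPa

7.48 MPa


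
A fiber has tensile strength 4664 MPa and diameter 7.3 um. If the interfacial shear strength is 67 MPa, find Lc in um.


Lc = sigma_f * d / (2 * tau_i) = 4664 * 7.3 / (2 * 67) = 254.1 um

254.1 um


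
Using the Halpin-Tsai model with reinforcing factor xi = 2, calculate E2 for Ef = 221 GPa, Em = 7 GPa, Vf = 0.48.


eta = (Ef/Em - 1)/(Ef/Em + xi) = (31.5714 - 1)/(31.5714 + 2) = 0.9106
E2 = Em*(1+xi*eta*Vf)/(1-eta*Vf) = 23.31 GPa

23.31 GPa


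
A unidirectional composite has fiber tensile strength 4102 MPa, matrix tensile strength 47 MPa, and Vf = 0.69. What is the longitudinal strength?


sigma_1 = sigma_f*Vf + sigma_m*(1-Vf) = 4102*0.69 + 47*0.31 = 2845.0 MPa

2845.0 MPa


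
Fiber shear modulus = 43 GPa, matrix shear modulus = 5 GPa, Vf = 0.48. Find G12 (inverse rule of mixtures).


1/G12 = Vf/Gf + (1-Vf)/Gm = 0.48/43 + 0.52/5
G12 = 8.68 GPa

8.68 GPa


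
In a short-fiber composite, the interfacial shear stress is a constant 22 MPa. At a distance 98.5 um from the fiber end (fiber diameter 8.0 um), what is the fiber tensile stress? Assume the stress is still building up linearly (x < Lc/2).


Force balance: sigma_f * (pi*d^2/4) = tau * (pi*d) * x  ->  sigma_f = 4 * tau * x / d
sigma_f = 4 * 22 * 98.5 / 8.0 = 1083.5 MPa

1083.5 MPa


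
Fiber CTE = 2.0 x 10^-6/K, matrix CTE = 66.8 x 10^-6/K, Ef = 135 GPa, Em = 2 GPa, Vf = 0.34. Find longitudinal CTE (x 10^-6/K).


E1 = Ef*Vf + Em*(1-Vf) = 47.22
alpha_1 = (alpha_f*Ef*Vf + alpha_m*Em*(1-Vf))/E1 = 3.81 x 10^-6/K

3.81 x 10^-6/K


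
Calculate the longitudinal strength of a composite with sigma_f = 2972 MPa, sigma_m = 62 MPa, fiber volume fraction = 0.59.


sigma_1 = sigma_f*Vf + sigma_m*(1-Vf) = 2972*0.59 + 62*0.41 = 1778.9 MPa

1778.9 MPa


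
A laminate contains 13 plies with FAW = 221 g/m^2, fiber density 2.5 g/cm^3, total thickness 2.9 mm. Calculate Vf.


Vf = n * FAW / (rho_f * h * 1000) = 13 * 221 / (2.5 * 2.9 * 1000) = 0.3963

0.3963


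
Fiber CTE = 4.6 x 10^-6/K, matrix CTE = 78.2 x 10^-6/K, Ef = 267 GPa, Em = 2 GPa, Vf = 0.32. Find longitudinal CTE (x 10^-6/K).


E1 = Ef*Vf + Em*(1-Vf) = 86.8
alpha_1 = (alpha_f*Ef*Vf + alpha_m*Em*(1-Vf))/E1 = 5.75 x 10^-6/K

5.75 x 10^-6/K


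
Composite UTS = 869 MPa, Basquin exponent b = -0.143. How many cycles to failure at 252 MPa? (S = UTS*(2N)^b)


N = 0.5 * (S/UTS)^(1/b) = 0.5 * (252/869)^(1/-0.143) = 2874.3859 cycles

2874.3859 cycles


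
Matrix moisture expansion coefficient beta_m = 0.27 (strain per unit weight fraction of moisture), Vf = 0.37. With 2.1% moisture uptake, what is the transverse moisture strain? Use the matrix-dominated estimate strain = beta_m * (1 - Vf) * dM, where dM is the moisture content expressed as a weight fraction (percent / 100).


dM = 2.1/100 = 0.021
strain = beta_m * (1-Vf) * dM = 0.27 * 0.63 * 0.021 = 0.0035721

0.0035721


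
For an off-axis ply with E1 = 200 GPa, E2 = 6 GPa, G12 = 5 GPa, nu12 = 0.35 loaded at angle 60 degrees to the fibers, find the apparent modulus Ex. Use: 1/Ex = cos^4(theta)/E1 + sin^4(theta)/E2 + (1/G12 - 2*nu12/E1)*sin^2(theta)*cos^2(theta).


cos^4(60) = 0.0625, sin^4(60) = 0.5625, sin^2(60)*cos^2(60) = 0.1875
1/G12 - 2*nu12/E1 = 1/5 - 2*0.35/200 = 0.1965 GPa^-1
1/Ex = 0.0625/200 + 0.5625/6 + 0.1965*0.1875 = 0.1309063 GPa^-1
Ex = 7.64 GPa

7.64 GPa


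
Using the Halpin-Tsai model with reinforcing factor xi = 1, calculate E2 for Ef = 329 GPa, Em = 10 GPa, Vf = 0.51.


eta = (Ef/Em - 1)/(Ef/Em + xi) = (32.9 - 1)/(32.9 + 1) = 0.941
E2 = Em*(1+xi*eta*Vf)/(1-eta*Vf) = 28.45 GPa

28.45 GPa


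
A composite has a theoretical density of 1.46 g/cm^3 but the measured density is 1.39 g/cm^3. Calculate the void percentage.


Void% = (rho_theo - rho_actual)/rho_theo * 100 = (1.46 - 1.39)/1.46 * 100 = 4.79%

4.79%


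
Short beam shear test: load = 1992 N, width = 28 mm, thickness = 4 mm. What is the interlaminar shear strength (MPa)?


ILSS = 3F/(4bh) = 3*1992/(4*28*4) = 13.34 MPa

13.34 MPa


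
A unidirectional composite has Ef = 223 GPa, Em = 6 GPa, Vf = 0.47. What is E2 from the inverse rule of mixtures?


1/E2 = Vf/Ef + (1-Vf)/Em = 0.47/223 + 0.53/6
E2 = 11.06 GPa

11.06 GPa


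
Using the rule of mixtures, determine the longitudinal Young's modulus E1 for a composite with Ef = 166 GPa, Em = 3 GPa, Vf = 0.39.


E1 = Ef*Vf + Em*(1-Vf) = 166*0.39 + 3*0.61 = 66.57 GPa

66.57 GPa


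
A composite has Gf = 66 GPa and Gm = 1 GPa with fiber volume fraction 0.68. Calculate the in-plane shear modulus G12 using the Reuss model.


1/G12 = Vf/Gf + (1-Vf)/Gm = 0.68/66 + 0.32/1
G12 = 3.03 GPa

3.03 GPa


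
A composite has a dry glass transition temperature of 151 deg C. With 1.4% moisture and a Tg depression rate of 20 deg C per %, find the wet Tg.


Tg_wet = Tg_dry - k*moisture = 151 - 20*1.4 = 123.0 deg C

123.0 deg C


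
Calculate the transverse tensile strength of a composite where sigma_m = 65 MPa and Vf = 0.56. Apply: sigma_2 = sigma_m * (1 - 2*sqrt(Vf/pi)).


factor = 1 - 2*sqrt(0.56/pi) = 0.1556
sigma_2 = 65 * 0.1556 = 10.11 MPa

10.11 MPa


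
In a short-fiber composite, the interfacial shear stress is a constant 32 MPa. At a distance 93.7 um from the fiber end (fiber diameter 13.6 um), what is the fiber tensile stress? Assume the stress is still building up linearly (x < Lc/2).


Force balance: sigma_f * (pi*d^2/4) = tau * (pi*d) * x  ->  sigma_f = 4 * tau * x / d
sigma_f = 4 * 32 * 93.7 / 13.6 = 881.9 MPa

881.9 MPa


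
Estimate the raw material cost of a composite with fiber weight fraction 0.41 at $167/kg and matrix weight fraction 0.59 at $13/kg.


Cost = cost_f*Wf + cost_m*Wm = 167*0.41 + 13*0.59 = $76.14/kg

$76.14/kg


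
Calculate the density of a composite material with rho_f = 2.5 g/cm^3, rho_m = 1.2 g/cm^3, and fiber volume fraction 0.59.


rho_c = rho_f*Vf + rho_m*(1-Vf) = 2.5*0.59 + 1.2*0.41 = 1.967 g/cm^3

1.967 g/cm^3


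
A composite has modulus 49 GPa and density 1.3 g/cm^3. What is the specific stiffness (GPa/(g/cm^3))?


Specific stiffness = E/rho = 49/1.3 = 37.7 GPa/(g/cm^3)

37.7 GPa/(g/cm^3)


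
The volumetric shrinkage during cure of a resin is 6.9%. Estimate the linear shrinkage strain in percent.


Linear shrinkage ≈ vol_shrink/3 = 6.9/3 = 2.3%

2.3%


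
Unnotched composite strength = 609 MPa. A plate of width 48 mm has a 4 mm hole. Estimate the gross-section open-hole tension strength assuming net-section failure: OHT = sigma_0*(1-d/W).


OHT = sigma_0*(1-d/W) = 609*(1-4/48) = 558.3 MPa

558.3 MPa


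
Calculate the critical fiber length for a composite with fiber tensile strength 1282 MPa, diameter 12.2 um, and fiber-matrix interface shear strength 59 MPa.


Lc = sigma_f * d / (2 * tau_i) = 1282 * 12.2 / (2 * 59) = 132.5 um

132.5 um


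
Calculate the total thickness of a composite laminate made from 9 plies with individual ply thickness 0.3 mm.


h = n * t_ply = 9 * 0.3 = 2.7 mm

2.7 mm


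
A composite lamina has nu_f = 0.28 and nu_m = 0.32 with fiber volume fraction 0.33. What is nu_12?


nu_12 = nu_f*Vf + nu_m*(1-Vf) = 0.28*0.33 + 0.32*0.67 = 0.3068

0.3068


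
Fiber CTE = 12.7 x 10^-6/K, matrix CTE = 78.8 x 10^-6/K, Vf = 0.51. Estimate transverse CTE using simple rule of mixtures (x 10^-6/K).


alpha_2 = alpha_f*Vf + alpha_m*(1-Vf) = 12.7*0.51 + 78.8*0.49 = 45.1 x 10^-6/K

45.1 x 10^-6/K


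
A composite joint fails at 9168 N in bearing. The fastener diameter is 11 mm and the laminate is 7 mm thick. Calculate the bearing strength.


sigma_br = F/(d*h) = 9168/(11*7) = 119.1 MPa

119.1 MPa


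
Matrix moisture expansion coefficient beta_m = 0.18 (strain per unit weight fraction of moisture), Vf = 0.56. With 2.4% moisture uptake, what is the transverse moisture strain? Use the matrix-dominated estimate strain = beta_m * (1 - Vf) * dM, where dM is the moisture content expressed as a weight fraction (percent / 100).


dM = 2.4/100 = 0.024
strain = beta_m * (1-Vf) * dM = 0.18 * 0.44 * 0.024 = 0.0019008

0.0019008


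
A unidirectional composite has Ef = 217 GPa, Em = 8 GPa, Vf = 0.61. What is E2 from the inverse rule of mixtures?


1/E2 = Vf/Ef + (1-Vf)/Em = 0.61/217 + 0.39/8
E2 = 19.39 GPa

19.39 GPa


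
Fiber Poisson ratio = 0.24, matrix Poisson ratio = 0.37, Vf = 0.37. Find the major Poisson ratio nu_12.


nu_12 = nu_f*Vf + nu_m*(1-Vf) = 0.24*0.37 + 0.37*0.63 = 0.3219

0.3219


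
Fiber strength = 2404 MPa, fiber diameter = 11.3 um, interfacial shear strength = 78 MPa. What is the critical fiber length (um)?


Lc = sigma_f * d / (2 * tau_i) = 2404 * 11.3 / (2 * 78) = 174.1 um

174.1 um


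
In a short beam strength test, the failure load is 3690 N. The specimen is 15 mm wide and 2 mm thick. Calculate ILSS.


ILSS = 3F/(4bh) = 3*3690/(4*15*2) = 92.25 MPa

92.25 MPa


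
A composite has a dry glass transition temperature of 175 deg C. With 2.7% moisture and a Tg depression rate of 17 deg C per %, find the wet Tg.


Tg_wet = Tg_dry - k*moisture = 175 - 17*2.7 = 129.1 deg C

129.1 deg C


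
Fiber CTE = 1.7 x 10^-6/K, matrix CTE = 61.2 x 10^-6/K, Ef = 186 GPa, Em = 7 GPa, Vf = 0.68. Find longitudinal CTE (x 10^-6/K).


E1 = Ef*Vf + Em*(1-Vf) = 128.72
alpha_1 = (alpha_f*Ef*Vf + alpha_m*Em*(1-Vf))/E1 = 2.74 x 10^-6/K

2.74 x 10^-6/K


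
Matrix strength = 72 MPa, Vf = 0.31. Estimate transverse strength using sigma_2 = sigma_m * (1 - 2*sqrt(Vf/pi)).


factor = 1 - 2*sqrt(0.31/pi) = 0.3717
sigma_2 = 72 * 0.3717 = 26.77 MPa

26.77 MPa


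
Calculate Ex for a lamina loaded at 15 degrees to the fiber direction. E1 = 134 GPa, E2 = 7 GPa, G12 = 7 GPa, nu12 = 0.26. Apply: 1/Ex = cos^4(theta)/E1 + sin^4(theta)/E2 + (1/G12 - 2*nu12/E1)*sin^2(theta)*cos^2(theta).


cos^4(15) = 0.870513, sin^4(15) = 0.004487, sin^2(15)*cos^2(15) = 0.0625
1/G12 - 2*nu12/E1 = 1/7 - 2*0.26/134 = 0.138977 GPa^-1
1/Ex = 0.870513/134 + 0.004487/7 + 0.138977*0.0625 = 0.0158234 GPa^-1
Ex = 63.2 GPa

63.2 GPa


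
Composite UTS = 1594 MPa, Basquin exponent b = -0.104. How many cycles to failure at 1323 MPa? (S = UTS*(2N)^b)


N = 0.5 * (S/UTS)^(1/b) = 0.5 * (1323/1594)^(1/-0.104) = 3.0000 cycles

3.0000 cycles


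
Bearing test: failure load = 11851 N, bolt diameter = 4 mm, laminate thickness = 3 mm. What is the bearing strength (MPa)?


sigma_br = F/(d*h) = 11851/(4*3) = 987.6 MPa

987.6 MPa


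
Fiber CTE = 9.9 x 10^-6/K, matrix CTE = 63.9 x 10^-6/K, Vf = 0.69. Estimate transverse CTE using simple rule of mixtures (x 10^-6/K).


alpha_2 = alpha_f*Vf + alpha_m*(1-Vf) = 9.9*0.69 + 63.9*0.31 = 26.6 x 10^-6/K

26.6 x 10^-6/K


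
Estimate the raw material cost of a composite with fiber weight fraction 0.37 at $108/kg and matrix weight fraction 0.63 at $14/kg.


Cost = cost_f*Wf + cost_m*Wm = 108*0.37 + 14*0.63 = $48.78/kg

$48.78/kg


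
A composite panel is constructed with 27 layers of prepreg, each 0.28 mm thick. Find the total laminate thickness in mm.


h = n * t_ply = 27 * 0.28 = 7.56 mm

7.56 mm


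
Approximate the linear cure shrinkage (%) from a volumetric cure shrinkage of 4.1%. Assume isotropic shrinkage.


Linear shrinkage ≈ vol_shrink/3 = 4.1/3 = 1.367%

1.367%


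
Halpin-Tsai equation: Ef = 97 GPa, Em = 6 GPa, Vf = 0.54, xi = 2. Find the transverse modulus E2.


eta = (Ef/Em - 1)/(Ef/Em + xi) = (16.1667 - 1)/(16.1667 + 2) = 0.8349
E2 = Em*(1+xi*eta*Vf)/(1-eta*Vf) = 20.78 GPa

20.78 GPa


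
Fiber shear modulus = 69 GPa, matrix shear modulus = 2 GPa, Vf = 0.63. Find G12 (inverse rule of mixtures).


1/G12 = Vf/Gf + (1-Vf)/Gm = 0.63/69 + 0.37/2
G12 = 5.15 GPa

5.15 GPa


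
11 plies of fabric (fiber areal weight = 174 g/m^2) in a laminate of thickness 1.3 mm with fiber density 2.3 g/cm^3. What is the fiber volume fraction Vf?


Vf = n * FAW / (rho_f * h * 1000) = 11 * 174 / (2.3 * 1.3 * 1000) = 0.6401

0.6401


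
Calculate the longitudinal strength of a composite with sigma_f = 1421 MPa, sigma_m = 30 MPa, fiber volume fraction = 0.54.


sigma_1 = sigma_f*Vf + sigma_m*(1-Vf) = 1421*0.54 + 30*0.46 = 781.1 MPa

781.1 MPa


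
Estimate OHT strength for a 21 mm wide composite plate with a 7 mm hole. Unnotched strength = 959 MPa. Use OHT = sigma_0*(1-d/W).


OHT = sigma_0*(1-d/W) = 959*(1-7/21) = 639.3 MPa

639.3 MPa


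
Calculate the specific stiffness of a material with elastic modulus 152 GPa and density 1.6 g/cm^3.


Specific stiffness = E/rho = 152/1.6 = 95.0 GPa/(g/cm^3)

95.0 GPa/(g/cm^3)


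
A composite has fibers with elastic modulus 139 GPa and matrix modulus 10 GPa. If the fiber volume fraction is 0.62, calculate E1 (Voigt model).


E1 = Ef*Vf + Em*(1-Vf) = 139*0.62 + 10*0.38 = 89.98 GPa

89.98 GPa


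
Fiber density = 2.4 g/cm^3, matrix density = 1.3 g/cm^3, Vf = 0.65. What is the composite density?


rho_c = rho_f*Vf + rho_m*(1-Vf) = 2.4*0.65 + 1.3*0.35 = 2.015 g/cm^3

2.015 g/cm^3


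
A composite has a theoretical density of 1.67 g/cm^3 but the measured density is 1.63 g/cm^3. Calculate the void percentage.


Void% = (rho_theo - rho_actual)/rho_theo * 100 = (1.67 - 1.63)/1.67 * 100 = 2.4%

2.4%


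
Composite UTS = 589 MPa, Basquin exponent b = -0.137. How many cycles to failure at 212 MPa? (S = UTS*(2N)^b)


N = 0.5 * (S/UTS)^(1/b) = 0.5 * (212/589)^(1/-0.137) = 867.4330 cycles

867.4330 cycles
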